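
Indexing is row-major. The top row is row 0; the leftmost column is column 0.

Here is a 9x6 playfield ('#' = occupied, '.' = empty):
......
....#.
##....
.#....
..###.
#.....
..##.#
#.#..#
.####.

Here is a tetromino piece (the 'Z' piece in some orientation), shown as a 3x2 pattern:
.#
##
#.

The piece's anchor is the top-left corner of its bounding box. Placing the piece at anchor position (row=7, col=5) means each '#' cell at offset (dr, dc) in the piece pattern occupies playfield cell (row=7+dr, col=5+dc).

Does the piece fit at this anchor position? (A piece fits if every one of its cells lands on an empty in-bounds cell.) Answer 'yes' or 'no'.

Answer: no

Derivation:
Check each piece cell at anchor (7, 5):
  offset (0,1) -> (7,6): out of bounds -> FAIL
  offset (1,0) -> (8,5): empty -> OK
  offset (1,1) -> (8,6): out of bounds -> FAIL
  offset (2,0) -> (9,5): out of bounds -> FAIL
All cells valid: no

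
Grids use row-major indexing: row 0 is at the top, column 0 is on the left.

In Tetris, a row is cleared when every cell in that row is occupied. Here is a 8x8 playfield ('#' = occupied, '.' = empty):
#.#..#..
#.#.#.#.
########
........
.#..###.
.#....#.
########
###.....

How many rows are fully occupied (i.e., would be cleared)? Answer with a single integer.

Check each row:
  row 0: 5 empty cells -> not full
  row 1: 4 empty cells -> not full
  row 2: 0 empty cells -> FULL (clear)
  row 3: 8 empty cells -> not full
  row 4: 4 empty cells -> not full
  row 5: 6 empty cells -> not full
  row 6: 0 empty cells -> FULL (clear)
  row 7: 5 empty cells -> not full
Total rows cleared: 2

Answer: 2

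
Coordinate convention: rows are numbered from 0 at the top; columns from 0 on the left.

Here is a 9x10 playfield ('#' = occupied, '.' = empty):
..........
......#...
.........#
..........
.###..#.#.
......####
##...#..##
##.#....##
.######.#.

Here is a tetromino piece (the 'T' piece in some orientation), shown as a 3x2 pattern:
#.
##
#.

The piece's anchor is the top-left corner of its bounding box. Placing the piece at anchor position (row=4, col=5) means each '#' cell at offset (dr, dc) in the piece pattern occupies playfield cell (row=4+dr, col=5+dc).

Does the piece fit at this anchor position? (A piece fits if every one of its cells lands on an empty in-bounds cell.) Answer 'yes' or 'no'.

Answer: no

Derivation:
Check each piece cell at anchor (4, 5):
  offset (0,0) -> (4,5): empty -> OK
  offset (1,0) -> (5,5): empty -> OK
  offset (1,1) -> (5,6): occupied ('#') -> FAIL
  offset (2,0) -> (6,5): occupied ('#') -> FAIL
All cells valid: no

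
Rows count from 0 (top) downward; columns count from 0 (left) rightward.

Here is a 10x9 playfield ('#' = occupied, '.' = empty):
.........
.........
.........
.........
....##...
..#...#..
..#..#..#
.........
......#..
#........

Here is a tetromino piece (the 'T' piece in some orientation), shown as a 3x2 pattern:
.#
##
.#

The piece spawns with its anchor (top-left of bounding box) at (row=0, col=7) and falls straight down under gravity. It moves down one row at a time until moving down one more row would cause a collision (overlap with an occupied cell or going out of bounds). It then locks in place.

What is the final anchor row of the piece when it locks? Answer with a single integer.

Spawn at (row=0, col=7). Try each row:
  row 0: fits
  row 1: fits
  row 2: fits
  row 3: fits
  row 4: blocked -> lock at row 3

Answer: 3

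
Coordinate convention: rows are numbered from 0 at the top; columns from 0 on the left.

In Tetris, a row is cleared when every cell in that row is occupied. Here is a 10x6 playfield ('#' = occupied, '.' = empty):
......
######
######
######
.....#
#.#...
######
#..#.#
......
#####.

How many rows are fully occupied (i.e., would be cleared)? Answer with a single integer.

Check each row:
  row 0: 6 empty cells -> not full
  row 1: 0 empty cells -> FULL (clear)
  row 2: 0 empty cells -> FULL (clear)
  row 3: 0 empty cells -> FULL (clear)
  row 4: 5 empty cells -> not full
  row 5: 4 empty cells -> not full
  row 6: 0 empty cells -> FULL (clear)
  row 7: 3 empty cells -> not full
  row 8: 6 empty cells -> not full
  row 9: 1 empty cell -> not full
Total rows cleared: 4

Answer: 4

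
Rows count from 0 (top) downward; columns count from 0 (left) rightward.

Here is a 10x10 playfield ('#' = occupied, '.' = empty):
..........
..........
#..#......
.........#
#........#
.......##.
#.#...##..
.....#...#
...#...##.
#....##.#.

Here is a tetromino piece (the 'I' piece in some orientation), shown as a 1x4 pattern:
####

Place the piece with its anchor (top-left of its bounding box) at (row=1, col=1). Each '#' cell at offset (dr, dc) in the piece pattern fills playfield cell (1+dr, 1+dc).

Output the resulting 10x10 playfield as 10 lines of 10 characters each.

Fill (1+0,1+0) = (1,1)
Fill (1+0,1+1) = (1,2)
Fill (1+0,1+2) = (1,3)
Fill (1+0,1+3) = (1,4)

Answer: ..........
.####.....
#..#......
.........#
#........#
.......##.
#.#...##..
.....#...#
...#...##.
#....##.#.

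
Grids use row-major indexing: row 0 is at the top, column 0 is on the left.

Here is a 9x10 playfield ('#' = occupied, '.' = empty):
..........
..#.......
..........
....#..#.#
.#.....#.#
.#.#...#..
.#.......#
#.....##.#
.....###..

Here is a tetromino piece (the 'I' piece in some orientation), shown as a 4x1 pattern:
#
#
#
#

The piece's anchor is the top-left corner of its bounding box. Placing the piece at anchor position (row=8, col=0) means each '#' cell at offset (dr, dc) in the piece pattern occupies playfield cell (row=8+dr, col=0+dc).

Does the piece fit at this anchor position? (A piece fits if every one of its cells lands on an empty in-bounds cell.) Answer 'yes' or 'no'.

Check each piece cell at anchor (8, 0):
  offset (0,0) -> (8,0): empty -> OK
  offset (1,0) -> (9,0): out of bounds -> FAIL
  offset (2,0) -> (10,0): out of bounds -> FAIL
  offset (3,0) -> (11,0): out of bounds -> FAIL
All cells valid: no

Answer: no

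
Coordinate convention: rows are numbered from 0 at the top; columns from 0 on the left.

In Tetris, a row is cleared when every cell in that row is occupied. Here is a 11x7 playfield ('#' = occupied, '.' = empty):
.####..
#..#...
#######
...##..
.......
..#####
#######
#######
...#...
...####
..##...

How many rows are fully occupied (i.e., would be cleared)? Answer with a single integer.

Answer: 3

Derivation:
Check each row:
  row 0: 3 empty cells -> not full
  row 1: 5 empty cells -> not full
  row 2: 0 empty cells -> FULL (clear)
  row 3: 5 empty cells -> not full
  row 4: 7 empty cells -> not full
  row 5: 2 empty cells -> not full
  row 6: 0 empty cells -> FULL (clear)
  row 7: 0 empty cells -> FULL (clear)
  row 8: 6 empty cells -> not full
  row 9: 3 empty cells -> not full
  row 10: 5 empty cells -> not full
Total rows cleared: 3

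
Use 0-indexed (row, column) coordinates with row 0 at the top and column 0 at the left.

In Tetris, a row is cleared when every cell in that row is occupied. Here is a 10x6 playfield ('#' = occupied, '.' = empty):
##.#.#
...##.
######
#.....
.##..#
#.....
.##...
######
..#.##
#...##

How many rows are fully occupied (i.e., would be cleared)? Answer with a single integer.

Answer: 2

Derivation:
Check each row:
  row 0: 2 empty cells -> not full
  row 1: 4 empty cells -> not full
  row 2: 0 empty cells -> FULL (clear)
  row 3: 5 empty cells -> not full
  row 4: 3 empty cells -> not full
  row 5: 5 empty cells -> not full
  row 6: 4 empty cells -> not full
  row 7: 0 empty cells -> FULL (clear)
  row 8: 3 empty cells -> not full
  row 9: 3 empty cells -> not full
Total rows cleared: 2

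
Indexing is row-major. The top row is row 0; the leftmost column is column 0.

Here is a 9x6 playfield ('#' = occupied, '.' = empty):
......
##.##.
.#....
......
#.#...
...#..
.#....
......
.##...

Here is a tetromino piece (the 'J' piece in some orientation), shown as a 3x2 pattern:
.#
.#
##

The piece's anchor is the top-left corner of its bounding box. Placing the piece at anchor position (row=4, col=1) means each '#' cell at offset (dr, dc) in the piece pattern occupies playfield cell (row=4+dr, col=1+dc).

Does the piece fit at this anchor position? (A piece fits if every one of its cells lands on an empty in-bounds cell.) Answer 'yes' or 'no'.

Answer: no

Derivation:
Check each piece cell at anchor (4, 1):
  offset (0,1) -> (4,2): occupied ('#') -> FAIL
  offset (1,1) -> (5,2): empty -> OK
  offset (2,0) -> (6,1): occupied ('#') -> FAIL
  offset (2,1) -> (6,2): empty -> OK
All cells valid: no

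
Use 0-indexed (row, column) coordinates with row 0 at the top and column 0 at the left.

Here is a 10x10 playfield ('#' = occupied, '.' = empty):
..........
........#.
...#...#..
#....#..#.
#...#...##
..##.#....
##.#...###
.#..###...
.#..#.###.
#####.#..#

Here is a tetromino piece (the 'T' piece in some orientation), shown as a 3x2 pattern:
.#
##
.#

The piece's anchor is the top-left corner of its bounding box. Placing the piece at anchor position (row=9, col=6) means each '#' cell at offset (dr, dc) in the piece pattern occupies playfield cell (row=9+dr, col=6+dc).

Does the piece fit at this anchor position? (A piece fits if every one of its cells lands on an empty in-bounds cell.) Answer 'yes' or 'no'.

Check each piece cell at anchor (9, 6):
  offset (0,1) -> (9,7): empty -> OK
  offset (1,0) -> (10,6): out of bounds -> FAIL
  offset (1,1) -> (10,7): out of bounds -> FAIL
  offset (2,1) -> (11,7): out of bounds -> FAIL
All cells valid: no

Answer: no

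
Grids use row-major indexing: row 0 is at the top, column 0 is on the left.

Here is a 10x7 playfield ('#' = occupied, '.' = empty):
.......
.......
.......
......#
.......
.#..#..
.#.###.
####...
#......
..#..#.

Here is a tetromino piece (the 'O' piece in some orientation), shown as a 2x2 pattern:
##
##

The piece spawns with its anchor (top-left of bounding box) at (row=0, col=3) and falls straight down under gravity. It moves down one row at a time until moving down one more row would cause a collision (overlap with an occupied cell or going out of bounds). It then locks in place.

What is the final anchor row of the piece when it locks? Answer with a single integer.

Spawn at (row=0, col=3). Try each row:
  row 0: fits
  row 1: fits
  row 2: fits
  row 3: fits
  row 4: blocked -> lock at row 3

Answer: 3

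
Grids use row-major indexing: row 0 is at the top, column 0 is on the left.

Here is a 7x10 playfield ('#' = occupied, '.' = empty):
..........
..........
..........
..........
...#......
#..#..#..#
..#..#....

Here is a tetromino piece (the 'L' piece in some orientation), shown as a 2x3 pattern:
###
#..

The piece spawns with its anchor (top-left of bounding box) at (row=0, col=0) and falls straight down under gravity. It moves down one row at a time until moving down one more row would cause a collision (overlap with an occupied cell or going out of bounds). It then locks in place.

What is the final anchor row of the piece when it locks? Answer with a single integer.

Answer: 3

Derivation:
Spawn at (row=0, col=0). Try each row:
  row 0: fits
  row 1: fits
  row 2: fits
  row 3: fits
  row 4: blocked -> lock at row 3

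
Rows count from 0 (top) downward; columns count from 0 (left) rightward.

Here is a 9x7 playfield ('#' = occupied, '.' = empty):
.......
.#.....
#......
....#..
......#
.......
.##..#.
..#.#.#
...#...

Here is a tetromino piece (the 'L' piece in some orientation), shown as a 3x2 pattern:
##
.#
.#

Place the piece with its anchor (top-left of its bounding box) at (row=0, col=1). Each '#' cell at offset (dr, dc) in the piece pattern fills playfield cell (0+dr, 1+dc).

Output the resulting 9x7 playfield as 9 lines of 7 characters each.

Answer: .##....
.##....
#.#....
....#..
......#
.......
.##..#.
..#.#.#
...#...

Derivation:
Fill (0+0,1+0) = (0,1)
Fill (0+0,1+1) = (0,2)
Fill (0+1,1+1) = (1,2)
Fill (0+2,1+1) = (2,2)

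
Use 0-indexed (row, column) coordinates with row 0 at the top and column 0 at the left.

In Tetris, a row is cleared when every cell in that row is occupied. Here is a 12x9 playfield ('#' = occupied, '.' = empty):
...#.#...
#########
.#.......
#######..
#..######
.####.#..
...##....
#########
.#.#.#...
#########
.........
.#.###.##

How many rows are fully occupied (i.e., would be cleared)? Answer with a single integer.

Answer: 3

Derivation:
Check each row:
  row 0: 7 empty cells -> not full
  row 1: 0 empty cells -> FULL (clear)
  row 2: 8 empty cells -> not full
  row 3: 2 empty cells -> not full
  row 4: 2 empty cells -> not full
  row 5: 4 empty cells -> not full
  row 6: 7 empty cells -> not full
  row 7: 0 empty cells -> FULL (clear)
  row 8: 6 empty cells -> not full
  row 9: 0 empty cells -> FULL (clear)
  row 10: 9 empty cells -> not full
  row 11: 3 empty cells -> not full
Total rows cleared: 3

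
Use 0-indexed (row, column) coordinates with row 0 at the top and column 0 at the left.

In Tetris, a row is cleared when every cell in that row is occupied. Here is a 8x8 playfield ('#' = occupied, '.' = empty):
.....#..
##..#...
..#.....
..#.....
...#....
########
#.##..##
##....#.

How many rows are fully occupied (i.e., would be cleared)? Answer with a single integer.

Answer: 1

Derivation:
Check each row:
  row 0: 7 empty cells -> not full
  row 1: 5 empty cells -> not full
  row 2: 7 empty cells -> not full
  row 3: 7 empty cells -> not full
  row 4: 7 empty cells -> not full
  row 5: 0 empty cells -> FULL (clear)
  row 6: 3 empty cells -> not full
  row 7: 5 empty cells -> not full
Total rows cleared: 1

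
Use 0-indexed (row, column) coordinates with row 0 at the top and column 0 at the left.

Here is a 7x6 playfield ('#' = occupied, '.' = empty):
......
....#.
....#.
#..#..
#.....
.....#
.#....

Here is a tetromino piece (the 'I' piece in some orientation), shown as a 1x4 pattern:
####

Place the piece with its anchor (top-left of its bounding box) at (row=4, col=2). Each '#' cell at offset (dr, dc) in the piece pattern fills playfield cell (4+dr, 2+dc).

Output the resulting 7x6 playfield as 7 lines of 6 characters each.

Answer: ......
....#.
....#.
#..#..
#.####
.....#
.#....

Derivation:
Fill (4+0,2+0) = (4,2)
Fill (4+0,2+1) = (4,3)
Fill (4+0,2+2) = (4,4)
Fill (4+0,2+3) = (4,5)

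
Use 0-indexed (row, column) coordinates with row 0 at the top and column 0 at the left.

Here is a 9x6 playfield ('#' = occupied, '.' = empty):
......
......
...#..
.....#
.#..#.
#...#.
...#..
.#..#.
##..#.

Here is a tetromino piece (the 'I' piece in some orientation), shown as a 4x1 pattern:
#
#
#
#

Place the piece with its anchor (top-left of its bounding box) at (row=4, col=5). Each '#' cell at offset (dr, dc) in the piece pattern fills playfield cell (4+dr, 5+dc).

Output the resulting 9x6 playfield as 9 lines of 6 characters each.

Fill (4+0,5+0) = (4,5)
Fill (4+1,5+0) = (5,5)
Fill (4+2,5+0) = (6,5)
Fill (4+3,5+0) = (7,5)

Answer: ......
......
...#..
.....#
.#..##
#...##
...#.#
.#..##
##..#.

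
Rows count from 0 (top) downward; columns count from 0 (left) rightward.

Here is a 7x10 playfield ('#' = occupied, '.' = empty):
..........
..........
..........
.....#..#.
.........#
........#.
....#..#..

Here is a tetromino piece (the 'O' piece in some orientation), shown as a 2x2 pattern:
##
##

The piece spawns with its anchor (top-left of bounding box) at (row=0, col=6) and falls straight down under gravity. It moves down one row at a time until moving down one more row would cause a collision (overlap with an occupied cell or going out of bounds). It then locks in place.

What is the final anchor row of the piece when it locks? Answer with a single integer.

Answer: 4

Derivation:
Spawn at (row=0, col=6). Try each row:
  row 0: fits
  row 1: fits
  row 2: fits
  row 3: fits
  row 4: fits
  row 5: blocked -> lock at row 4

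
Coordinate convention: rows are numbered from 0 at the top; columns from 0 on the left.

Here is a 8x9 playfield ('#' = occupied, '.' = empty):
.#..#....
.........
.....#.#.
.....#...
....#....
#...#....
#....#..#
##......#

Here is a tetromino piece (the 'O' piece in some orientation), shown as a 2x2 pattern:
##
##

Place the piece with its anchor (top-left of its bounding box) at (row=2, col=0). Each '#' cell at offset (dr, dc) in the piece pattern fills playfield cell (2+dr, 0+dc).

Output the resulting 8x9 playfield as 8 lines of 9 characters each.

Answer: .#..#....
.........
##...#.#.
##...#...
....#....
#...#....
#....#..#
##......#

Derivation:
Fill (2+0,0+0) = (2,0)
Fill (2+0,0+1) = (2,1)
Fill (2+1,0+0) = (3,0)
Fill (2+1,0+1) = (3,1)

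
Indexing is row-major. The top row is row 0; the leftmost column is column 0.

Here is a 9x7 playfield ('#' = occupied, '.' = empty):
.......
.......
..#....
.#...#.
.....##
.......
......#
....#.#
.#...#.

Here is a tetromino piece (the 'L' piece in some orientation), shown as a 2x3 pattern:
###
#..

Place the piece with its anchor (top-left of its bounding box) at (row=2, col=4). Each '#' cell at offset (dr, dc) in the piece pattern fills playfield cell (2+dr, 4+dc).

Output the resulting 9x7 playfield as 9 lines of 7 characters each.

Answer: .......
.......
..#.###
.#..##.
.....##
.......
......#
....#.#
.#...#.

Derivation:
Fill (2+0,4+0) = (2,4)
Fill (2+0,4+1) = (2,5)
Fill (2+0,4+2) = (2,6)
Fill (2+1,4+0) = (3,4)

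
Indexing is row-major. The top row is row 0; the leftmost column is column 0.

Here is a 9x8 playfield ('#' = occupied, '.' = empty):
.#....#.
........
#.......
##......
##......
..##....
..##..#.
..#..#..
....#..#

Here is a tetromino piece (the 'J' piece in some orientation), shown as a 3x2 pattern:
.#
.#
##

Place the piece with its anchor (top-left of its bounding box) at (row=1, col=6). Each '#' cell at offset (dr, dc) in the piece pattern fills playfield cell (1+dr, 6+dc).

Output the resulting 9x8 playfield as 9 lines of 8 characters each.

Fill (1+0,6+1) = (1,7)
Fill (1+1,6+1) = (2,7)
Fill (1+2,6+0) = (3,6)
Fill (1+2,6+1) = (3,7)

Answer: .#....#.
.......#
#......#
##....##
##......
..##....
..##..#.
..#..#..
....#..#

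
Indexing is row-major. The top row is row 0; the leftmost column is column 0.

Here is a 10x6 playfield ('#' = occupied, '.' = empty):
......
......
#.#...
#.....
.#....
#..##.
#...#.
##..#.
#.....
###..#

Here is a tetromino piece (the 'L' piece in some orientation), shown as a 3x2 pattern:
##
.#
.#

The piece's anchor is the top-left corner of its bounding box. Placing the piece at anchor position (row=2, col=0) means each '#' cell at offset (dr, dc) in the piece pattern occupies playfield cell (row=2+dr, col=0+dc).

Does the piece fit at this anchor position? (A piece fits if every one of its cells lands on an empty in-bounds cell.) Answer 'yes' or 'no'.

Answer: no

Derivation:
Check each piece cell at anchor (2, 0):
  offset (0,0) -> (2,0): occupied ('#') -> FAIL
  offset (0,1) -> (2,1): empty -> OK
  offset (1,1) -> (3,1): empty -> OK
  offset (2,1) -> (4,1): occupied ('#') -> FAIL
All cells valid: no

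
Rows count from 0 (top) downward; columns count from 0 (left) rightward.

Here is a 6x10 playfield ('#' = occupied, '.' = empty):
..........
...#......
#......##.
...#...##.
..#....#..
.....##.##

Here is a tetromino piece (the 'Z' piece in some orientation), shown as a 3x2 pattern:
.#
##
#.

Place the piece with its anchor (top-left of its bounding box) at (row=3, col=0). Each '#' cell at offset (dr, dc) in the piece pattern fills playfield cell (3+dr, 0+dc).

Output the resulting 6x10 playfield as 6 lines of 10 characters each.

Fill (3+0,0+1) = (3,1)
Fill (3+1,0+0) = (4,0)
Fill (3+1,0+1) = (4,1)
Fill (3+2,0+0) = (5,0)

Answer: ..........
...#......
#......##.
.#.#...##.
###....#..
#....##.##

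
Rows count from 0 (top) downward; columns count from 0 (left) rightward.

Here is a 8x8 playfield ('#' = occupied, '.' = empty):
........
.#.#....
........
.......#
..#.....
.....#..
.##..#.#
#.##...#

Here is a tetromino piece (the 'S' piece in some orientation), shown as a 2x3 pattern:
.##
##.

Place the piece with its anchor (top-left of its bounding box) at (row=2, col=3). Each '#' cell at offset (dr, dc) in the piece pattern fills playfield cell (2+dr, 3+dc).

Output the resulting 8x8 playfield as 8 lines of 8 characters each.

Fill (2+0,3+1) = (2,4)
Fill (2+0,3+2) = (2,5)
Fill (2+1,3+0) = (3,3)
Fill (2+1,3+1) = (3,4)

Answer: ........
.#.#....
....##..
...##..#
..#.....
.....#..
.##..#.#
#.##...#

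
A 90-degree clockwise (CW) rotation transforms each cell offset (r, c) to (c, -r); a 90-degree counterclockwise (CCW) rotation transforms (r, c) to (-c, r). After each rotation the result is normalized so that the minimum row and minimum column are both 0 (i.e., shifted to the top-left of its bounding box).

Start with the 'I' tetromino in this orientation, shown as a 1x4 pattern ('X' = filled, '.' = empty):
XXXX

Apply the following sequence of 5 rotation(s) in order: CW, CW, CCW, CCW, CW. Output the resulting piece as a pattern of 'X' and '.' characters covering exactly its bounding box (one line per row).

Answer: X
X
X
X

Derivation:
Start:
XXXX
After rotation 1 (CW):
X
X
X
X
After rotation 2 (CW):
XXXX
After rotation 3 (CCW):
X
X
X
X
After rotation 4 (CCW):
XXXX
After rotation 5 (CW):
X
X
X
X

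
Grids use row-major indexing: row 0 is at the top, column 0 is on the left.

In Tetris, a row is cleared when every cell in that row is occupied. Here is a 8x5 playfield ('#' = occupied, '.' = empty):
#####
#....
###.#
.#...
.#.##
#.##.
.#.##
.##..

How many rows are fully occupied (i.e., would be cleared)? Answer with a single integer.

Answer: 1

Derivation:
Check each row:
  row 0: 0 empty cells -> FULL (clear)
  row 1: 4 empty cells -> not full
  row 2: 1 empty cell -> not full
  row 3: 4 empty cells -> not full
  row 4: 2 empty cells -> not full
  row 5: 2 empty cells -> not full
  row 6: 2 empty cells -> not full
  row 7: 3 empty cells -> not full
Total rows cleared: 1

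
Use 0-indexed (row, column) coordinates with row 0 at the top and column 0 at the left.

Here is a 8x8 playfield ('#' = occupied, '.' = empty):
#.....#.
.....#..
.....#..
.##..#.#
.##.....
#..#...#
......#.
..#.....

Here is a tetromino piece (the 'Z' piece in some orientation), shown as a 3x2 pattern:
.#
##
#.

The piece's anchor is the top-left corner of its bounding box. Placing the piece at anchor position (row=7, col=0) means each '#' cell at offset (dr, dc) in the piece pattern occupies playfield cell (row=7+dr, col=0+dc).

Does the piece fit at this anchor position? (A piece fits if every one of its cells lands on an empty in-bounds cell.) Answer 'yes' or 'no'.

Answer: no

Derivation:
Check each piece cell at anchor (7, 0):
  offset (0,1) -> (7,1): empty -> OK
  offset (1,0) -> (8,0): out of bounds -> FAIL
  offset (1,1) -> (8,1): out of bounds -> FAIL
  offset (2,0) -> (9,0): out of bounds -> FAIL
All cells valid: no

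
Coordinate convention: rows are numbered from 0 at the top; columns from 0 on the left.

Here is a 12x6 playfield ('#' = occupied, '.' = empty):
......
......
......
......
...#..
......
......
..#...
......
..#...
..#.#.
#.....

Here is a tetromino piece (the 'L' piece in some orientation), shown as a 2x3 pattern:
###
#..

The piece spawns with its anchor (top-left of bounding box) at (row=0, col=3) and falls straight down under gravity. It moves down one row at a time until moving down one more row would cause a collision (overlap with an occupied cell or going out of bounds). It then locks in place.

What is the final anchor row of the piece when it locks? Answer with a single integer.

Answer: 2

Derivation:
Spawn at (row=0, col=3). Try each row:
  row 0: fits
  row 1: fits
  row 2: fits
  row 3: blocked -> lock at row 2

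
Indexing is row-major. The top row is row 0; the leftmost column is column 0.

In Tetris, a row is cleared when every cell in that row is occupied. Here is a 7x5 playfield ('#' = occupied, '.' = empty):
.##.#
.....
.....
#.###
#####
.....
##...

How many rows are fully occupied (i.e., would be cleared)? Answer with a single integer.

Answer: 1

Derivation:
Check each row:
  row 0: 2 empty cells -> not full
  row 1: 5 empty cells -> not full
  row 2: 5 empty cells -> not full
  row 3: 1 empty cell -> not full
  row 4: 0 empty cells -> FULL (clear)
  row 5: 5 empty cells -> not full
  row 6: 3 empty cells -> not full
Total rows cleared: 1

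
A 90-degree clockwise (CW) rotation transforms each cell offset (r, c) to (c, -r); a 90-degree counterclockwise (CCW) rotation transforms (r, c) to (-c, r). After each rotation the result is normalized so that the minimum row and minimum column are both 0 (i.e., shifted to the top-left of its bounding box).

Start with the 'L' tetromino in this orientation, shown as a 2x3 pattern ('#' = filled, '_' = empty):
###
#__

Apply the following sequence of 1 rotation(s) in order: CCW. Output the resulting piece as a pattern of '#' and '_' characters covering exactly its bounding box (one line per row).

Start:
###
#__
After rotation 1 (CCW):
#_
#_
##

Answer: #_
#_
##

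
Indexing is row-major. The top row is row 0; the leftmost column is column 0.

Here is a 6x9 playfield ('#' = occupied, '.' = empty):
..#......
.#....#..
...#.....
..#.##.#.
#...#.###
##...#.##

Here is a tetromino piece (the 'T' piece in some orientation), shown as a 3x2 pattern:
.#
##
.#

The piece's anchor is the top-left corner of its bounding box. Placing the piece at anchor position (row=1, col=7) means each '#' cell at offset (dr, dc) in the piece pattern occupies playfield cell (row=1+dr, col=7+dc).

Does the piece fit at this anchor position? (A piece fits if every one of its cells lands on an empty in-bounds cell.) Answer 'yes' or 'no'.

Answer: yes

Derivation:
Check each piece cell at anchor (1, 7):
  offset (0,1) -> (1,8): empty -> OK
  offset (1,0) -> (2,7): empty -> OK
  offset (1,1) -> (2,8): empty -> OK
  offset (2,1) -> (3,8): empty -> OK
All cells valid: yes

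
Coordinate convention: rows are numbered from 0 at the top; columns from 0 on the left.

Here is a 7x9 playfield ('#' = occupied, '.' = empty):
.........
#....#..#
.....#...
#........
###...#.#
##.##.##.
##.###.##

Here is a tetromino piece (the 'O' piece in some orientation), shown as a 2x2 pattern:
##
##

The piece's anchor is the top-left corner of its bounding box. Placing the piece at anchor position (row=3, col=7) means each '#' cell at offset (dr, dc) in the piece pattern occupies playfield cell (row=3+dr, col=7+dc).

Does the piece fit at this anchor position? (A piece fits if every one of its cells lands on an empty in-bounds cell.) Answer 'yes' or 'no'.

Check each piece cell at anchor (3, 7):
  offset (0,0) -> (3,7): empty -> OK
  offset (0,1) -> (3,8): empty -> OK
  offset (1,0) -> (4,7): empty -> OK
  offset (1,1) -> (4,8): occupied ('#') -> FAIL
All cells valid: no

Answer: no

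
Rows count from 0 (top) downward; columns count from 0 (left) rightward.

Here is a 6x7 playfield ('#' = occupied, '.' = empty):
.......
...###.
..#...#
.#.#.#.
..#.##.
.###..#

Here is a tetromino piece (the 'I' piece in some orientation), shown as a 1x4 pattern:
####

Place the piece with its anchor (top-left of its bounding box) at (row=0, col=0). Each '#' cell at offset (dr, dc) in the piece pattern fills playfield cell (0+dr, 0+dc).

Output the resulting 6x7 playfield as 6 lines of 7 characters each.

Answer: ####...
...###.
..#...#
.#.#.#.
..#.##.
.###..#

Derivation:
Fill (0+0,0+0) = (0,0)
Fill (0+0,0+1) = (0,1)
Fill (0+0,0+2) = (0,2)
Fill (0+0,0+3) = (0,3)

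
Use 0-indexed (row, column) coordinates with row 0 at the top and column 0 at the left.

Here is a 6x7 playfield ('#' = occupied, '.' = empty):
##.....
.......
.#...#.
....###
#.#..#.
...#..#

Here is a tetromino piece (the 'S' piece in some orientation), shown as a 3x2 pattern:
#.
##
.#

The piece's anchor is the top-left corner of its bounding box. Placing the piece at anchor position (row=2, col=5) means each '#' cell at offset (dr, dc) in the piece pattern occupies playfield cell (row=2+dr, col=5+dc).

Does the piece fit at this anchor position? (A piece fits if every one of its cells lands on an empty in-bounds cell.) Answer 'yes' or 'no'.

Answer: no

Derivation:
Check each piece cell at anchor (2, 5):
  offset (0,0) -> (2,5): occupied ('#') -> FAIL
  offset (1,0) -> (3,5): occupied ('#') -> FAIL
  offset (1,1) -> (3,6): occupied ('#') -> FAIL
  offset (2,1) -> (4,6): empty -> OK
All cells valid: no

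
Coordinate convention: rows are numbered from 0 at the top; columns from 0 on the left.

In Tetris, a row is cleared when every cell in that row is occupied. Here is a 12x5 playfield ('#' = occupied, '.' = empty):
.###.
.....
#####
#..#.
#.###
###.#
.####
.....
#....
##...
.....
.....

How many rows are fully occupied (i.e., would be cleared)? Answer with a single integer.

Answer: 1

Derivation:
Check each row:
  row 0: 2 empty cells -> not full
  row 1: 5 empty cells -> not full
  row 2: 0 empty cells -> FULL (clear)
  row 3: 3 empty cells -> not full
  row 4: 1 empty cell -> not full
  row 5: 1 empty cell -> not full
  row 6: 1 empty cell -> not full
  row 7: 5 empty cells -> not full
  row 8: 4 empty cells -> not full
  row 9: 3 empty cells -> not full
  row 10: 5 empty cells -> not full
  row 11: 5 empty cells -> not full
Total rows cleared: 1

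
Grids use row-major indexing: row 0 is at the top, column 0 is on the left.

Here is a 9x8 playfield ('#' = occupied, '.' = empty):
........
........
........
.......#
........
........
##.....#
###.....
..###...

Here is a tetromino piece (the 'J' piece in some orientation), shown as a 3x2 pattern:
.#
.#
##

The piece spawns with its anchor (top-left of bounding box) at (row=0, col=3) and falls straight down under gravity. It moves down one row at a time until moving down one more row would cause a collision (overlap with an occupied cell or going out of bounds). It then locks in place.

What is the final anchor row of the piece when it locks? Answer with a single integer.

Spawn at (row=0, col=3). Try each row:
  row 0: fits
  row 1: fits
  row 2: fits
  row 3: fits
  row 4: fits
  row 5: fits
  row 6: blocked -> lock at row 5

Answer: 5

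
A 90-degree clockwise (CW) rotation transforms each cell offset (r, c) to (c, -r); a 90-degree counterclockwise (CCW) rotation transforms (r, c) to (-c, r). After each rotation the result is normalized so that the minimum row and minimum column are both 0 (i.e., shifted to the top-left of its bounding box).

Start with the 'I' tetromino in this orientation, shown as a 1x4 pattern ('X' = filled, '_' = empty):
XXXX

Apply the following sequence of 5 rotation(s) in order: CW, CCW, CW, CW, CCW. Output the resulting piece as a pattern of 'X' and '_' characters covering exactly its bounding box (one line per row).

Start:
XXXX
After rotation 1 (CW):
X
X
X
X
After rotation 2 (CCW):
XXXX
After rotation 3 (CW):
X
X
X
X
After rotation 4 (CW):
XXXX
After rotation 5 (CCW):
X
X
X
X

Answer: X
X
X
X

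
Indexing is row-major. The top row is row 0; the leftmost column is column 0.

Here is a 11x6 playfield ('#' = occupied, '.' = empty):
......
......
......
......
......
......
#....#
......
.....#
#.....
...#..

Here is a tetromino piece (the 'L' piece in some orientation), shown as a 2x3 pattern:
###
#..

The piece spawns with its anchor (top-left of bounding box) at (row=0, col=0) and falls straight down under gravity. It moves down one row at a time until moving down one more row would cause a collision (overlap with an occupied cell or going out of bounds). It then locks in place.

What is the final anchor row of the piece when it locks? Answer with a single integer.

Spawn at (row=0, col=0). Try each row:
  row 0: fits
  row 1: fits
  row 2: fits
  row 3: fits
  row 4: fits
  row 5: blocked -> lock at row 4

Answer: 4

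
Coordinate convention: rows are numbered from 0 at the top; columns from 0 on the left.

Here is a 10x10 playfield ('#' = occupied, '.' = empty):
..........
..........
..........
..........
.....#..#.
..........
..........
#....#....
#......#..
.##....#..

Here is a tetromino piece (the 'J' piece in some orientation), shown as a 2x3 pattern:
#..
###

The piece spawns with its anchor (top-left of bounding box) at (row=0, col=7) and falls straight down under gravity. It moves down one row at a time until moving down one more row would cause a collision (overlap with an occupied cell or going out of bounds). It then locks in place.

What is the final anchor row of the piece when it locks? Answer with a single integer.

Spawn at (row=0, col=7). Try each row:
  row 0: fits
  row 1: fits
  row 2: fits
  row 3: blocked -> lock at row 2

Answer: 2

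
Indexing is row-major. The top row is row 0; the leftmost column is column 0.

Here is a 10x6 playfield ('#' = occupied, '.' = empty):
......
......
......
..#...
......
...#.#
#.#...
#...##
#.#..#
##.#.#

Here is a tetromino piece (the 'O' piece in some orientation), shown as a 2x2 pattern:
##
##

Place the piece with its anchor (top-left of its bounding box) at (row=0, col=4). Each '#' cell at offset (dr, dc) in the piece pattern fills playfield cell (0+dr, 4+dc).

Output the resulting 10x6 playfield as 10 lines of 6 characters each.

Fill (0+0,4+0) = (0,4)
Fill (0+0,4+1) = (0,5)
Fill (0+1,4+0) = (1,4)
Fill (0+1,4+1) = (1,5)

Answer: ....##
....##
......
..#...
......
...#.#
#.#...
#...##
#.#..#
##.#.#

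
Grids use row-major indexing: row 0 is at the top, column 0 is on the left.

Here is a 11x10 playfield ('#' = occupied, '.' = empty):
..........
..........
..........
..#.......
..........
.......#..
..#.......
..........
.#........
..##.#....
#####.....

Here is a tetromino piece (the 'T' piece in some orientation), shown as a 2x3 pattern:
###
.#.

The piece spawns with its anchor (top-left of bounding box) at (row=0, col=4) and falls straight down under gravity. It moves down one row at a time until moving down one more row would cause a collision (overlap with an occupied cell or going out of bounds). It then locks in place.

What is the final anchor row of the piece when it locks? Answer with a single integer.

Answer: 7

Derivation:
Spawn at (row=0, col=4). Try each row:
  row 0: fits
  row 1: fits
  row 2: fits
  row 3: fits
  row 4: fits
  row 5: fits
  row 6: fits
  row 7: fits
  row 8: blocked -> lock at row 7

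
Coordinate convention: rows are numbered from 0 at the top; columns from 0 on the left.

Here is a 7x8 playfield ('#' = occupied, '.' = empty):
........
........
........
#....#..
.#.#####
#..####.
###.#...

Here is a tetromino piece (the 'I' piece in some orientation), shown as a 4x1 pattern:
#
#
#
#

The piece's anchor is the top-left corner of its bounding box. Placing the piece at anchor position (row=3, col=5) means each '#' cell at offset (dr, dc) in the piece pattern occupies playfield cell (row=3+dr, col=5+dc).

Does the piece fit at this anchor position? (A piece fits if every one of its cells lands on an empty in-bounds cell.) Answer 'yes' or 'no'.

Answer: no

Derivation:
Check each piece cell at anchor (3, 5):
  offset (0,0) -> (3,5): occupied ('#') -> FAIL
  offset (1,0) -> (4,5): occupied ('#') -> FAIL
  offset (2,0) -> (5,5): occupied ('#') -> FAIL
  offset (3,0) -> (6,5): empty -> OK
All cells valid: no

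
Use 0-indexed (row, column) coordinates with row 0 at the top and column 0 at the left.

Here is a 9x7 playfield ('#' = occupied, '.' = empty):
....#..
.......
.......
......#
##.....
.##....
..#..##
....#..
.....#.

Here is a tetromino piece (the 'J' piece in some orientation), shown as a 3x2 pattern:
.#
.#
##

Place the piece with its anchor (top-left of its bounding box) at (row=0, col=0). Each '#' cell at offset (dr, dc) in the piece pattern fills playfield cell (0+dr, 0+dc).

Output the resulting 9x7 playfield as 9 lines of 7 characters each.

Fill (0+0,0+1) = (0,1)
Fill (0+1,0+1) = (1,1)
Fill (0+2,0+0) = (2,0)
Fill (0+2,0+1) = (2,1)

Answer: .#..#..
.#.....
##.....
......#
##.....
.##....
..#..##
....#..
.....#.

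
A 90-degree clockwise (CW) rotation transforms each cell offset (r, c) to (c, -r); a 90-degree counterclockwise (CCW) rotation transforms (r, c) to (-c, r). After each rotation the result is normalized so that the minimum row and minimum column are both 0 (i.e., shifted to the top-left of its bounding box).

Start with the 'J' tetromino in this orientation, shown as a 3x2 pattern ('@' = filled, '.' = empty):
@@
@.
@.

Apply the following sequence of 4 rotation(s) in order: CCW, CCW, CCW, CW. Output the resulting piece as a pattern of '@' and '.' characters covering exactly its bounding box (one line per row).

Answer: .@
.@
@@

Derivation:
Start:
@@
@.
@.
After rotation 1 (CCW):
@..
@@@
After rotation 2 (CCW):
.@
.@
@@
After rotation 3 (CCW):
@@@
..@
After rotation 4 (CW):
.@
.@
@@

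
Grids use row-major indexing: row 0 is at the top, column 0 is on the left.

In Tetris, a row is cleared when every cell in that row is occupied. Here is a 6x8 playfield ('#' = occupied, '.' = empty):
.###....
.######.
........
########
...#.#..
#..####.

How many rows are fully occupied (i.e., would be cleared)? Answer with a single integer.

Answer: 1

Derivation:
Check each row:
  row 0: 5 empty cells -> not full
  row 1: 2 empty cells -> not full
  row 2: 8 empty cells -> not full
  row 3: 0 empty cells -> FULL (clear)
  row 4: 6 empty cells -> not full
  row 5: 3 empty cells -> not full
Total rows cleared: 1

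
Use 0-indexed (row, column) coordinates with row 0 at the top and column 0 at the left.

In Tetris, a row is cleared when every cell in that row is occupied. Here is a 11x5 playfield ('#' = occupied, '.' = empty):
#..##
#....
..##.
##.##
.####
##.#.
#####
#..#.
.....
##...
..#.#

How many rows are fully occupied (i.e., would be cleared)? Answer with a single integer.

Answer: 1

Derivation:
Check each row:
  row 0: 2 empty cells -> not full
  row 1: 4 empty cells -> not full
  row 2: 3 empty cells -> not full
  row 3: 1 empty cell -> not full
  row 4: 1 empty cell -> not full
  row 5: 2 empty cells -> not full
  row 6: 0 empty cells -> FULL (clear)
  row 7: 3 empty cells -> not full
  row 8: 5 empty cells -> not full
  row 9: 3 empty cells -> not full
  row 10: 3 empty cells -> not full
Total rows cleared: 1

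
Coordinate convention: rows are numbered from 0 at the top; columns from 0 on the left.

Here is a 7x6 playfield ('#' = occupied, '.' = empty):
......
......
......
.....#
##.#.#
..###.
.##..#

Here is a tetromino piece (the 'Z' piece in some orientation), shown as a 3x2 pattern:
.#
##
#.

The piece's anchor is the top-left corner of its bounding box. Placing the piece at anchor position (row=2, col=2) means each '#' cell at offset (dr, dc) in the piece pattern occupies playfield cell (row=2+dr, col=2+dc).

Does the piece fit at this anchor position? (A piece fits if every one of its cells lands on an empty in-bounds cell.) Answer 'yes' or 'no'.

Answer: yes

Derivation:
Check each piece cell at anchor (2, 2):
  offset (0,1) -> (2,3): empty -> OK
  offset (1,0) -> (3,2): empty -> OK
  offset (1,1) -> (3,3): empty -> OK
  offset (2,0) -> (4,2): empty -> OK
All cells valid: yes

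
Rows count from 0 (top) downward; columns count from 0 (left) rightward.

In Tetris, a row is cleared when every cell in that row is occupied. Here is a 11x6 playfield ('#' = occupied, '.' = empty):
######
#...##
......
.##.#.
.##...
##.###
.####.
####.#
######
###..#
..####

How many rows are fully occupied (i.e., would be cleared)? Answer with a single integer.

Check each row:
  row 0: 0 empty cells -> FULL (clear)
  row 1: 3 empty cells -> not full
  row 2: 6 empty cells -> not full
  row 3: 3 empty cells -> not full
  row 4: 4 empty cells -> not full
  row 5: 1 empty cell -> not full
  row 6: 2 empty cells -> not full
  row 7: 1 empty cell -> not full
  row 8: 0 empty cells -> FULL (clear)
  row 9: 2 empty cells -> not full
  row 10: 2 empty cells -> not full
Total rows cleared: 2

Answer: 2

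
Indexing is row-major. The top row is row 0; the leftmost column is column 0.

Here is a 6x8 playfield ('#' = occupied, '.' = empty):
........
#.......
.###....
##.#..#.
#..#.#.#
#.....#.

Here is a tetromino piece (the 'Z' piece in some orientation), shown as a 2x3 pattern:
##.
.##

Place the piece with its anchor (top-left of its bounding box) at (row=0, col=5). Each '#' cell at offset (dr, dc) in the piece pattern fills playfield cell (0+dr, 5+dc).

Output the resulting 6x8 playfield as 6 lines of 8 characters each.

Answer: .....##.
#.....##
.###....
##.#..#.
#..#.#.#
#.....#.

Derivation:
Fill (0+0,5+0) = (0,5)
Fill (0+0,5+1) = (0,6)
Fill (0+1,5+1) = (1,6)
Fill (0+1,5+2) = (1,7)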